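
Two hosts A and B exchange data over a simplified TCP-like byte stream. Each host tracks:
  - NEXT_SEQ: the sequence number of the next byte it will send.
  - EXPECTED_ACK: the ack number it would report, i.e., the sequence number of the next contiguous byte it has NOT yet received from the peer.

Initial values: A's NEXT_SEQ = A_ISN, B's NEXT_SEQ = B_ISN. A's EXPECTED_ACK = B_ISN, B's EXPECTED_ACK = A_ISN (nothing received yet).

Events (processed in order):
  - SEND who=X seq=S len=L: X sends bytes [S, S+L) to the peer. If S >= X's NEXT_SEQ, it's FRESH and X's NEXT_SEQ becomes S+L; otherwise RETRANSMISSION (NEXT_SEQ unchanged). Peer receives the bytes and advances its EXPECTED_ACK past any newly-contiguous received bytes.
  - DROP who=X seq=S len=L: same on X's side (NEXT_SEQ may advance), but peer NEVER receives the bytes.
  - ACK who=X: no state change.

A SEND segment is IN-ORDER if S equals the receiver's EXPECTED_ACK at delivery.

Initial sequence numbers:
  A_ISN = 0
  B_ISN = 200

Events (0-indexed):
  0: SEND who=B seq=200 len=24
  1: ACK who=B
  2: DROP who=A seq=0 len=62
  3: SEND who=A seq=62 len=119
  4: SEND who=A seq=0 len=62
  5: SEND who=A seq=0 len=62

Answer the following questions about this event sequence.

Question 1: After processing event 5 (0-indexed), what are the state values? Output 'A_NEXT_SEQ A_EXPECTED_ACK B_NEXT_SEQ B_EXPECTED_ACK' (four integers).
After event 0: A_seq=0 A_ack=224 B_seq=224 B_ack=0
After event 1: A_seq=0 A_ack=224 B_seq=224 B_ack=0
After event 2: A_seq=62 A_ack=224 B_seq=224 B_ack=0
After event 3: A_seq=181 A_ack=224 B_seq=224 B_ack=0
After event 4: A_seq=181 A_ack=224 B_seq=224 B_ack=181
After event 5: A_seq=181 A_ack=224 B_seq=224 B_ack=181

181 224 224 181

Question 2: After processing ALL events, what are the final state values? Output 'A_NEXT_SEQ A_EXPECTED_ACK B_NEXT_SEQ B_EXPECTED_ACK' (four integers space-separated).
Answer: 181 224 224 181

Derivation:
After event 0: A_seq=0 A_ack=224 B_seq=224 B_ack=0
After event 1: A_seq=0 A_ack=224 B_seq=224 B_ack=0
After event 2: A_seq=62 A_ack=224 B_seq=224 B_ack=0
After event 3: A_seq=181 A_ack=224 B_seq=224 B_ack=0
After event 4: A_seq=181 A_ack=224 B_seq=224 B_ack=181
After event 5: A_seq=181 A_ack=224 B_seq=224 B_ack=181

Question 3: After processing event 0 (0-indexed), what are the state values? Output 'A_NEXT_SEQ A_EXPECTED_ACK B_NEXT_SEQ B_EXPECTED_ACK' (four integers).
After event 0: A_seq=0 A_ack=224 B_seq=224 B_ack=0

0 224 224 0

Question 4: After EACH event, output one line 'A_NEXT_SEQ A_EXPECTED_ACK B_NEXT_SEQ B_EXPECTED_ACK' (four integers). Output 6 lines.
0 224 224 0
0 224 224 0
62 224 224 0
181 224 224 0
181 224 224 181
181 224 224 181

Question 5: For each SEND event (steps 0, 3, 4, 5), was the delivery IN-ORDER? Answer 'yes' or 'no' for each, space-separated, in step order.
Step 0: SEND seq=200 -> in-order
Step 3: SEND seq=62 -> out-of-order
Step 4: SEND seq=0 -> in-order
Step 5: SEND seq=0 -> out-of-order

Answer: yes no yes no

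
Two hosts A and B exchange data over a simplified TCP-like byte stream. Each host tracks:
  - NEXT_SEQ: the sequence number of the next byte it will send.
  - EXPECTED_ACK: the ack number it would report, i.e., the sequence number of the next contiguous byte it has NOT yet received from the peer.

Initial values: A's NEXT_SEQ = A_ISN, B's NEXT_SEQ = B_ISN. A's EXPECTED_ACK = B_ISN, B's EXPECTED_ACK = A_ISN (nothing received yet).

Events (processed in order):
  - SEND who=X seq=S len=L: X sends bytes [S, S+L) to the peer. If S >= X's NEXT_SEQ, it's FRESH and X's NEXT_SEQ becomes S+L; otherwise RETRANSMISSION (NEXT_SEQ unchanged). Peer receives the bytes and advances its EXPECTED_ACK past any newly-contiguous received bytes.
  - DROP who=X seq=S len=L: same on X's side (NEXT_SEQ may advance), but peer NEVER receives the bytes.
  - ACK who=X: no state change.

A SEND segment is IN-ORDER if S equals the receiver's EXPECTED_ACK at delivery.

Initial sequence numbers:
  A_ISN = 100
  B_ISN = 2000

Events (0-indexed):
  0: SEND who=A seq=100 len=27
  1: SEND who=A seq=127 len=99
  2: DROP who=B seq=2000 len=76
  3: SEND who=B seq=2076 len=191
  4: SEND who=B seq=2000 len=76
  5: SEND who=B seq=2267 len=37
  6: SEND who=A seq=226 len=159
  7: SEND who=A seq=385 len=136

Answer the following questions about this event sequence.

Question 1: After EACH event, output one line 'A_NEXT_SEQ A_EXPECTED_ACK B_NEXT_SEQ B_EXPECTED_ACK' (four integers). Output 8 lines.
127 2000 2000 127
226 2000 2000 226
226 2000 2076 226
226 2000 2267 226
226 2267 2267 226
226 2304 2304 226
385 2304 2304 385
521 2304 2304 521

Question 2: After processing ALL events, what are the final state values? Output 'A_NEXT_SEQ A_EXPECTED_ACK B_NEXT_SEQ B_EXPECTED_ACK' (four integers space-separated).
After event 0: A_seq=127 A_ack=2000 B_seq=2000 B_ack=127
After event 1: A_seq=226 A_ack=2000 B_seq=2000 B_ack=226
After event 2: A_seq=226 A_ack=2000 B_seq=2076 B_ack=226
After event 3: A_seq=226 A_ack=2000 B_seq=2267 B_ack=226
After event 4: A_seq=226 A_ack=2267 B_seq=2267 B_ack=226
After event 5: A_seq=226 A_ack=2304 B_seq=2304 B_ack=226
After event 6: A_seq=385 A_ack=2304 B_seq=2304 B_ack=385
After event 7: A_seq=521 A_ack=2304 B_seq=2304 B_ack=521

Answer: 521 2304 2304 521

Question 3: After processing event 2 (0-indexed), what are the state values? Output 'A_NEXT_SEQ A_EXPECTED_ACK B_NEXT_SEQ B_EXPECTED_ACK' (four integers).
After event 0: A_seq=127 A_ack=2000 B_seq=2000 B_ack=127
After event 1: A_seq=226 A_ack=2000 B_seq=2000 B_ack=226
After event 2: A_seq=226 A_ack=2000 B_seq=2076 B_ack=226

226 2000 2076 226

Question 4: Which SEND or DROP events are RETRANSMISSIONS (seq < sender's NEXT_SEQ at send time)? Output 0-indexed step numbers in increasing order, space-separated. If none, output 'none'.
Answer: 4

Derivation:
Step 0: SEND seq=100 -> fresh
Step 1: SEND seq=127 -> fresh
Step 2: DROP seq=2000 -> fresh
Step 3: SEND seq=2076 -> fresh
Step 4: SEND seq=2000 -> retransmit
Step 5: SEND seq=2267 -> fresh
Step 6: SEND seq=226 -> fresh
Step 7: SEND seq=385 -> fresh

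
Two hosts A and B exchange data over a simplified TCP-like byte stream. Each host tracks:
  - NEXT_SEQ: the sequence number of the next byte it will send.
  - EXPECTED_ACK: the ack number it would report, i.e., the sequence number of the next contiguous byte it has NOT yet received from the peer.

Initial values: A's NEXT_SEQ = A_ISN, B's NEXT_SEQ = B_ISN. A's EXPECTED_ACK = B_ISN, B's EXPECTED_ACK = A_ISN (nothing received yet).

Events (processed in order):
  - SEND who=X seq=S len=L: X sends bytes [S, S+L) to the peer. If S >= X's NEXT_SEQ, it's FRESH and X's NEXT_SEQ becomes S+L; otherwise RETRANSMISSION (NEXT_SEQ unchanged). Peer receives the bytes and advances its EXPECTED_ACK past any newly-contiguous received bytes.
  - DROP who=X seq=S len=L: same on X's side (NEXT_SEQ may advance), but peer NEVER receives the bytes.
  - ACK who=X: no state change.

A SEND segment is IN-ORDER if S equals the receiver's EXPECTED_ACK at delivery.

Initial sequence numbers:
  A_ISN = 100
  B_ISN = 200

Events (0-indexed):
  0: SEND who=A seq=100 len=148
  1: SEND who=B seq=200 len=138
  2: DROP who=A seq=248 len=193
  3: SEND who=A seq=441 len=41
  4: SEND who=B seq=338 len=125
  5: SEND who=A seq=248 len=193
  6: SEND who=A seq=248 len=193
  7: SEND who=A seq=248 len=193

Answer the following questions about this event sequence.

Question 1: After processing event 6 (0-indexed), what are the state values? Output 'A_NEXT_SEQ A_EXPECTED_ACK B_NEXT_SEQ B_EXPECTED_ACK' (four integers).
After event 0: A_seq=248 A_ack=200 B_seq=200 B_ack=248
After event 1: A_seq=248 A_ack=338 B_seq=338 B_ack=248
After event 2: A_seq=441 A_ack=338 B_seq=338 B_ack=248
After event 3: A_seq=482 A_ack=338 B_seq=338 B_ack=248
After event 4: A_seq=482 A_ack=463 B_seq=463 B_ack=248
After event 5: A_seq=482 A_ack=463 B_seq=463 B_ack=482
After event 6: A_seq=482 A_ack=463 B_seq=463 B_ack=482

482 463 463 482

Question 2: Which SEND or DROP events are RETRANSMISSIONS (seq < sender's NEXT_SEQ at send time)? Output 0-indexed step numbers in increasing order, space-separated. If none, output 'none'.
Step 0: SEND seq=100 -> fresh
Step 1: SEND seq=200 -> fresh
Step 2: DROP seq=248 -> fresh
Step 3: SEND seq=441 -> fresh
Step 4: SEND seq=338 -> fresh
Step 5: SEND seq=248 -> retransmit
Step 6: SEND seq=248 -> retransmit
Step 7: SEND seq=248 -> retransmit

Answer: 5 6 7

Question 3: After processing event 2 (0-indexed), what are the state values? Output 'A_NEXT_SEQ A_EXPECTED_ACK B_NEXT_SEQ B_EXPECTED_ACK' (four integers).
After event 0: A_seq=248 A_ack=200 B_seq=200 B_ack=248
After event 1: A_seq=248 A_ack=338 B_seq=338 B_ack=248
After event 2: A_seq=441 A_ack=338 B_seq=338 B_ack=248

441 338 338 248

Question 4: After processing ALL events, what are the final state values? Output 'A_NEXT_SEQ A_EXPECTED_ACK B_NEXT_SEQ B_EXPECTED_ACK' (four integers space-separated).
Answer: 482 463 463 482

Derivation:
After event 0: A_seq=248 A_ack=200 B_seq=200 B_ack=248
After event 1: A_seq=248 A_ack=338 B_seq=338 B_ack=248
After event 2: A_seq=441 A_ack=338 B_seq=338 B_ack=248
After event 3: A_seq=482 A_ack=338 B_seq=338 B_ack=248
After event 4: A_seq=482 A_ack=463 B_seq=463 B_ack=248
After event 5: A_seq=482 A_ack=463 B_seq=463 B_ack=482
After event 6: A_seq=482 A_ack=463 B_seq=463 B_ack=482
After event 7: A_seq=482 A_ack=463 B_seq=463 B_ack=482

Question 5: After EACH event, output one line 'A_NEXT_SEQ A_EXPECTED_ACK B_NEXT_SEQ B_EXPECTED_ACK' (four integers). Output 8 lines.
248 200 200 248
248 338 338 248
441 338 338 248
482 338 338 248
482 463 463 248
482 463 463 482
482 463 463 482
482 463 463 482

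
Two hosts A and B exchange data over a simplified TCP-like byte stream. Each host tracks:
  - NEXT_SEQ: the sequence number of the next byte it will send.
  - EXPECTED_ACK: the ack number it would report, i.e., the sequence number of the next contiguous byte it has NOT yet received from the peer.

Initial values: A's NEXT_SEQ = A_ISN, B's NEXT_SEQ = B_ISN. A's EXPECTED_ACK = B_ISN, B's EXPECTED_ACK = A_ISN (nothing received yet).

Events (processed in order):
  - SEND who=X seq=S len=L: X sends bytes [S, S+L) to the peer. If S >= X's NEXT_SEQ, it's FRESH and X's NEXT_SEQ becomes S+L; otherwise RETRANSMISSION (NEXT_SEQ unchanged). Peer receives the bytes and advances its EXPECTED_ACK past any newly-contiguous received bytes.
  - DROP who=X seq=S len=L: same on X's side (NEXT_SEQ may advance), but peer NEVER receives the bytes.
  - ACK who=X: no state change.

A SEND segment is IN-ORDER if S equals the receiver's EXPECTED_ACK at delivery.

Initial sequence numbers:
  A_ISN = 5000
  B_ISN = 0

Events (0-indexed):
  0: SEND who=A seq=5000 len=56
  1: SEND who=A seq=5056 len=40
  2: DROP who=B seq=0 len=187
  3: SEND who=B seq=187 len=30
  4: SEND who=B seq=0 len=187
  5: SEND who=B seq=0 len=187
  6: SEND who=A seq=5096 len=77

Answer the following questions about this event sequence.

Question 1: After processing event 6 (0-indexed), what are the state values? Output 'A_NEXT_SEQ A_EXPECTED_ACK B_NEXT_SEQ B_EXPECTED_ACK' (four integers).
After event 0: A_seq=5056 A_ack=0 B_seq=0 B_ack=5056
After event 1: A_seq=5096 A_ack=0 B_seq=0 B_ack=5096
After event 2: A_seq=5096 A_ack=0 B_seq=187 B_ack=5096
After event 3: A_seq=5096 A_ack=0 B_seq=217 B_ack=5096
After event 4: A_seq=5096 A_ack=217 B_seq=217 B_ack=5096
After event 5: A_seq=5096 A_ack=217 B_seq=217 B_ack=5096
After event 6: A_seq=5173 A_ack=217 B_seq=217 B_ack=5173

5173 217 217 5173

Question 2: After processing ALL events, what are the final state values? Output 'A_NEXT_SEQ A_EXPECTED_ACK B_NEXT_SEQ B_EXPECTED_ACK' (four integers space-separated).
Answer: 5173 217 217 5173

Derivation:
After event 0: A_seq=5056 A_ack=0 B_seq=0 B_ack=5056
After event 1: A_seq=5096 A_ack=0 B_seq=0 B_ack=5096
After event 2: A_seq=5096 A_ack=0 B_seq=187 B_ack=5096
After event 3: A_seq=5096 A_ack=0 B_seq=217 B_ack=5096
After event 4: A_seq=5096 A_ack=217 B_seq=217 B_ack=5096
After event 5: A_seq=5096 A_ack=217 B_seq=217 B_ack=5096
After event 6: A_seq=5173 A_ack=217 B_seq=217 B_ack=5173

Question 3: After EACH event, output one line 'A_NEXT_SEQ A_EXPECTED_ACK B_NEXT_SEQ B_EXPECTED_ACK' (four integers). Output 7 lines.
5056 0 0 5056
5096 0 0 5096
5096 0 187 5096
5096 0 217 5096
5096 217 217 5096
5096 217 217 5096
5173 217 217 5173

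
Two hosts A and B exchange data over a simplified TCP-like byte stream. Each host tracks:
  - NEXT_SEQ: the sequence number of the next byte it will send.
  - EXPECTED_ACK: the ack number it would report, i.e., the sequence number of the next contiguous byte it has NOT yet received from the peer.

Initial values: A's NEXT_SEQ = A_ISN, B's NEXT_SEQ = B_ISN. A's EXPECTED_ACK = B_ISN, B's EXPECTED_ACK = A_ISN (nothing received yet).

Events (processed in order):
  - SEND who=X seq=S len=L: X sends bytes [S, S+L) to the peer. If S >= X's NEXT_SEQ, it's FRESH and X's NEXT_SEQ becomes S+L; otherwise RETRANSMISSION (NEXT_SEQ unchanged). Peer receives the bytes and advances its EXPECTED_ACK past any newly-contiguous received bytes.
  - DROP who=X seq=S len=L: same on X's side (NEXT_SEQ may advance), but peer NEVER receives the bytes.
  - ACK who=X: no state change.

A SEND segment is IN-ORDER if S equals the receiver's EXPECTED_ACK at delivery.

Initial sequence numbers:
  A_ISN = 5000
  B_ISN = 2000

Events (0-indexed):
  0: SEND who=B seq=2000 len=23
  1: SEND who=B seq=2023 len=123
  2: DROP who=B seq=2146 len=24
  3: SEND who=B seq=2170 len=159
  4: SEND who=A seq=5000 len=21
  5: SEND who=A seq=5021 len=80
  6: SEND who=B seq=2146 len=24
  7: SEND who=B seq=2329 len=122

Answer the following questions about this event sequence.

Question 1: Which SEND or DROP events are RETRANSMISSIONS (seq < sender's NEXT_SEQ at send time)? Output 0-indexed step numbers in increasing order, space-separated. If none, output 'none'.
Answer: 6

Derivation:
Step 0: SEND seq=2000 -> fresh
Step 1: SEND seq=2023 -> fresh
Step 2: DROP seq=2146 -> fresh
Step 3: SEND seq=2170 -> fresh
Step 4: SEND seq=5000 -> fresh
Step 5: SEND seq=5021 -> fresh
Step 6: SEND seq=2146 -> retransmit
Step 7: SEND seq=2329 -> fresh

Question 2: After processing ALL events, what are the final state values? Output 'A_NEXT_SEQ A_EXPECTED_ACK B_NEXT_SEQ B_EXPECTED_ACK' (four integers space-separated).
Answer: 5101 2451 2451 5101

Derivation:
After event 0: A_seq=5000 A_ack=2023 B_seq=2023 B_ack=5000
After event 1: A_seq=5000 A_ack=2146 B_seq=2146 B_ack=5000
After event 2: A_seq=5000 A_ack=2146 B_seq=2170 B_ack=5000
After event 3: A_seq=5000 A_ack=2146 B_seq=2329 B_ack=5000
After event 4: A_seq=5021 A_ack=2146 B_seq=2329 B_ack=5021
After event 5: A_seq=5101 A_ack=2146 B_seq=2329 B_ack=5101
After event 6: A_seq=5101 A_ack=2329 B_seq=2329 B_ack=5101
After event 7: A_seq=5101 A_ack=2451 B_seq=2451 B_ack=5101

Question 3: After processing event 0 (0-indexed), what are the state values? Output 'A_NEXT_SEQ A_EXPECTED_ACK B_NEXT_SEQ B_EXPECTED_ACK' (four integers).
After event 0: A_seq=5000 A_ack=2023 B_seq=2023 B_ack=5000

5000 2023 2023 5000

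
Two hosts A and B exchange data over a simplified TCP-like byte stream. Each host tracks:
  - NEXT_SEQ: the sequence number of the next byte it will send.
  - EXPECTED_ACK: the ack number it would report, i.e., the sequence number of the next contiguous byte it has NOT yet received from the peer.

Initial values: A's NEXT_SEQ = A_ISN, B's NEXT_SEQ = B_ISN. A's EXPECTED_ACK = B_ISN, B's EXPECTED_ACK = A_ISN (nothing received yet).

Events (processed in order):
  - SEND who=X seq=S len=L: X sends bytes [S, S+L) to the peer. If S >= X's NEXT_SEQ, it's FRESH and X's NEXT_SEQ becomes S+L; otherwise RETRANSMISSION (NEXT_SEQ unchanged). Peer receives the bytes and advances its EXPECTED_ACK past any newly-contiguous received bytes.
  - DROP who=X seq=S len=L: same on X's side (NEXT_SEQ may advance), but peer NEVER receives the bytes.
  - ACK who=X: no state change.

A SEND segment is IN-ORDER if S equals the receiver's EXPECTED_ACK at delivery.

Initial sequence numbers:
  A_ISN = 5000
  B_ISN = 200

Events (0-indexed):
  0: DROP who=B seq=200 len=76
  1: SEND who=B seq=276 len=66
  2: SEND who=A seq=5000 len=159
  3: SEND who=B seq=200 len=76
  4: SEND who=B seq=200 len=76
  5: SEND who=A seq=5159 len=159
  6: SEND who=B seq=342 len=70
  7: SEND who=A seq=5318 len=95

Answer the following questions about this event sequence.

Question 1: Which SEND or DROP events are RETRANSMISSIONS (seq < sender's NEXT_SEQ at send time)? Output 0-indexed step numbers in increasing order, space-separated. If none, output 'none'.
Answer: 3 4

Derivation:
Step 0: DROP seq=200 -> fresh
Step 1: SEND seq=276 -> fresh
Step 2: SEND seq=5000 -> fresh
Step 3: SEND seq=200 -> retransmit
Step 4: SEND seq=200 -> retransmit
Step 5: SEND seq=5159 -> fresh
Step 6: SEND seq=342 -> fresh
Step 7: SEND seq=5318 -> fresh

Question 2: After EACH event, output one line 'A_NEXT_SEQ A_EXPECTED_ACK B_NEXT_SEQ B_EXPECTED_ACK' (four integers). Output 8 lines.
5000 200 276 5000
5000 200 342 5000
5159 200 342 5159
5159 342 342 5159
5159 342 342 5159
5318 342 342 5318
5318 412 412 5318
5413 412 412 5413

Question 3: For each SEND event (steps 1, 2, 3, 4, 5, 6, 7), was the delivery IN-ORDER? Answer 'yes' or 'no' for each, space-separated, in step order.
Step 1: SEND seq=276 -> out-of-order
Step 2: SEND seq=5000 -> in-order
Step 3: SEND seq=200 -> in-order
Step 4: SEND seq=200 -> out-of-order
Step 5: SEND seq=5159 -> in-order
Step 6: SEND seq=342 -> in-order
Step 7: SEND seq=5318 -> in-order

Answer: no yes yes no yes yes yes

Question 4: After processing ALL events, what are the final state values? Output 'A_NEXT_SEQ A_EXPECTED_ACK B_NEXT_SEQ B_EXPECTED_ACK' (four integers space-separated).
After event 0: A_seq=5000 A_ack=200 B_seq=276 B_ack=5000
After event 1: A_seq=5000 A_ack=200 B_seq=342 B_ack=5000
After event 2: A_seq=5159 A_ack=200 B_seq=342 B_ack=5159
After event 3: A_seq=5159 A_ack=342 B_seq=342 B_ack=5159
After event 4: A_seq=5159 A_ack=342 B_seq=342 B_ack=5159
After event 5: A_seq=5318 A_ack=342 B_seq=342 B_ack=5318
After event 6: A_seq=5318 A_ack=412 B_seq=412 B_ack=5318
After event 7: A_seq=5413 A_ack=412 B_seq=412 B_ack=5413

Answer: 5413 412 412 5413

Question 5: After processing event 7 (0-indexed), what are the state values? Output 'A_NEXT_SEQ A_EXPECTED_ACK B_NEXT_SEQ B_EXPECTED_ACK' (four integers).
After event 0: A_seq=5000 A_ack=200 B_seq=276 B_ack=5000
After event 1: A_seq=5000 A_ack=200 B_seq=342 B_ack=5000
After event 2: A_seq=5159 A_ack=200 B_seq=342 B_ack=5159
After event 3: A_seq=5159 A_ack=342 B_seq=342 B_ack=5159
After event 4: A_seq=5159 A_ack=342 B_seq=342 B_ack=5159
After event 5: A_seq=5318 A_ack=342 B_seq=342 B_ack=5318
After event 6: A_seq=5318 A_ack=412 B_seq=412 B_ack=5318
After event 7: A_seq=5413 A_ack=412 B_seq=412 B_ack=5413

5413 412 412 5413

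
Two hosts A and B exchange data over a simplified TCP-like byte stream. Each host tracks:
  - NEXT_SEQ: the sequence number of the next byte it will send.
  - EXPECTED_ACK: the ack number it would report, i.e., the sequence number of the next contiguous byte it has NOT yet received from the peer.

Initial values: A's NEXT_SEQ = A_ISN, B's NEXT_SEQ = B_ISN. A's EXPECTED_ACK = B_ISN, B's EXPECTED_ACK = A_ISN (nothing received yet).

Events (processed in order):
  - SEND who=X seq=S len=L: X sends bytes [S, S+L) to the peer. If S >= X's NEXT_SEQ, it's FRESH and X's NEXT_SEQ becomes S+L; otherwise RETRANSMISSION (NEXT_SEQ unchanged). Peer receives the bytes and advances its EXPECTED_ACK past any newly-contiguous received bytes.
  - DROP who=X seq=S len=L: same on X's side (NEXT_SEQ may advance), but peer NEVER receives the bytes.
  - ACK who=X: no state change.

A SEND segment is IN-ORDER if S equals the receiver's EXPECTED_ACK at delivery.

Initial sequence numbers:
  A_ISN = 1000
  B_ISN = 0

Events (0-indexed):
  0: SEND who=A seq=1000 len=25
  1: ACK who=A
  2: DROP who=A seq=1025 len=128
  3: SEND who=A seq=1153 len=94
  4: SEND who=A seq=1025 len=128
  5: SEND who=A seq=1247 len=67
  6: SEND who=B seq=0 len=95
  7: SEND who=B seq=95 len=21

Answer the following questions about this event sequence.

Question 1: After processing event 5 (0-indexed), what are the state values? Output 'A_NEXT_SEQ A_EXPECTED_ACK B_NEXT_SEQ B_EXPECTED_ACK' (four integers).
After event 0: A_seq=1025 A_ack=0 B_seq=0 B_ack=1025
After event 1: A_seq=1025 A_ack=0 B_seq=0 B_ack=1025
After event 2: A_seq=1153 A_ack=0 B_seq=0 B_ack=1025
After event 3: A_seq=1247 A_ack=0 B_seq=0 B_ack=1025
After event 4: A_seq=1247 A_ack=0 B_seq=0 B_ack=1247
After event 5: A_seq=1314 A_ack=0 B_seq=0 B_ack=1314

1314 0 0 1314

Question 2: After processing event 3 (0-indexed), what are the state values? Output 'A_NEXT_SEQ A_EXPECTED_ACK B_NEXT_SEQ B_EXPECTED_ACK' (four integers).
After event 0: A_seq=1025 A_ack=0 B_seq=0 B_ack=1025
After event 1: A_seq=1025 A_ack=0 B_seq=0 B_ack=1025
After event 2: A_seq=1153 A_ack=0 B_seq=0 B_ack=1025
After event 3: A_seq=1247 A_ack=0 B_seq=0 B_ack=1025

1247 0 0 1025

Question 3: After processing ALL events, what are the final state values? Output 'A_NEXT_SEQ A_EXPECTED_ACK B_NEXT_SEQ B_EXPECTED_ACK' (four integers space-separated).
After event 0: A_seq=1025 A_ack=0 B_seq=0 B_ack=1025
After event 1: A_seq=1025 A_ack=0 B_seq=0 B_ack=1025
After event 2: A_seq=1153 A_ack=0 B_seq=0 B_ack=1025
After event 3: A_seq=1247 A_ack=0 B_seq=0 B_ack=1025
After event 4: A_seq=1247 A_ack=0 B_seq=0 B_ack=1247
After event 5: A_seq=1314 A_ack=0 B_seq=0 B_ack=1314
After event 6: A_seq=1314 A_ack=95 B_seq=95 B_ack=1314
After event 7: A_seq=1314 A_ack=116 B_seq=116 B_ack=1314

Answer: 1314 116 116 1314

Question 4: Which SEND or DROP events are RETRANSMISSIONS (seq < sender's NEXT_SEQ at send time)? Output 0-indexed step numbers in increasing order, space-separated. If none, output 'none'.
Answer: 4

Derivation:
Step 0: SEND seq=1000 -> fresh
Step 2: DROP seq=1025 -> fresh
Step 3: SEND seq=1153 -> fresh
Step 4: SEND seq=1025 -> retransmit
Step 5: SEND seq=1247 -> fresh
Step 6: SEND seq=0 -> fresh
Step 7: SEND seq=95 -> fresh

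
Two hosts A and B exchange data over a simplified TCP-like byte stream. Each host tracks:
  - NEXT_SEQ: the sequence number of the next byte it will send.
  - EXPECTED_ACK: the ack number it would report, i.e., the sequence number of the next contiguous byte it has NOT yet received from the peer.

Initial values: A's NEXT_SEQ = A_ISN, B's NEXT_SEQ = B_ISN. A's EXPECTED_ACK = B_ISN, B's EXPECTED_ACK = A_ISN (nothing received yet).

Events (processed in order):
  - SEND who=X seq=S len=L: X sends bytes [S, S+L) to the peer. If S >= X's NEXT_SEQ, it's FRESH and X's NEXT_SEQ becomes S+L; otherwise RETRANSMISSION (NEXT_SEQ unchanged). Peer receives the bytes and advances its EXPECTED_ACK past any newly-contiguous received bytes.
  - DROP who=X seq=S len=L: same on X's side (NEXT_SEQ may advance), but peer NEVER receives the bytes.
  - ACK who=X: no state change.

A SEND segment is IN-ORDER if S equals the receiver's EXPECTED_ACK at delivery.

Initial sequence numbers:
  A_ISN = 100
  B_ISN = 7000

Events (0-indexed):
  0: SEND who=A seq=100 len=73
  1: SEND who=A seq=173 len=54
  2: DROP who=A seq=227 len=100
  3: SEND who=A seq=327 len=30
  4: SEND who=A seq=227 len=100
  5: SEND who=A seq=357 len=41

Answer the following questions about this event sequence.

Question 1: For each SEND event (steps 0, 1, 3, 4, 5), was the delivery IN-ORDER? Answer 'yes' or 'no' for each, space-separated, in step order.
Answer: yes yes no yes yes

Derivation:
Step 0: SEND seq=100 -> in-order
Step 1: SEND seq=173 -> in-order
Step 3: SEND seq=327 -> out-of-order
Step 4: SEND seq=227 -> in-order
Step 5: SEND seq=357 -> in-order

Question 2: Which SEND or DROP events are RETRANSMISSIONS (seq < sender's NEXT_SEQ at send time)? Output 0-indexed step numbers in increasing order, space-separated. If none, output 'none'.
Answer: 4

Derivation:
Step 0: SEND seq=100 -> fresh
Step 1: SEND seq=173 -> fresh
Step 2: DROP seq=227 -> fresh
Step 3: SEND seq=327 -> fresh
Step 4: SEND seq=227 -> retransmit
Step 5: SEND seq=357 -> fresh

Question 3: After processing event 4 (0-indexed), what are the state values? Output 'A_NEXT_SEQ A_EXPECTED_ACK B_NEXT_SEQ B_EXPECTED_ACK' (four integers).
After event 0: A_seq=173 A_ack=7000 B_seq=7000 B_ack=173
After event 1: A_seq=227 A_ack=7000 B_seq=7000 B_ack=227
After event 2: A_seq=327 A_ack=7000 B_seq=7000 B_ack=227
After event 3: A_seq=357 A_ack=7000 B_seq=7000 B_ack=227
After event 4: A_seq=357 A_ack=7000 B_seq=7000 B_ack=357

357 7000 7000 357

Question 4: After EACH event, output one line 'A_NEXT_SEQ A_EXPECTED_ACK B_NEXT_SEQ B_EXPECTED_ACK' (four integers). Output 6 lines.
173 7000 7000 173
227 7000 7000 227
327 7000 7000 227
357 7000 7000 227
357 7000 7000 357
398 7000 7000 398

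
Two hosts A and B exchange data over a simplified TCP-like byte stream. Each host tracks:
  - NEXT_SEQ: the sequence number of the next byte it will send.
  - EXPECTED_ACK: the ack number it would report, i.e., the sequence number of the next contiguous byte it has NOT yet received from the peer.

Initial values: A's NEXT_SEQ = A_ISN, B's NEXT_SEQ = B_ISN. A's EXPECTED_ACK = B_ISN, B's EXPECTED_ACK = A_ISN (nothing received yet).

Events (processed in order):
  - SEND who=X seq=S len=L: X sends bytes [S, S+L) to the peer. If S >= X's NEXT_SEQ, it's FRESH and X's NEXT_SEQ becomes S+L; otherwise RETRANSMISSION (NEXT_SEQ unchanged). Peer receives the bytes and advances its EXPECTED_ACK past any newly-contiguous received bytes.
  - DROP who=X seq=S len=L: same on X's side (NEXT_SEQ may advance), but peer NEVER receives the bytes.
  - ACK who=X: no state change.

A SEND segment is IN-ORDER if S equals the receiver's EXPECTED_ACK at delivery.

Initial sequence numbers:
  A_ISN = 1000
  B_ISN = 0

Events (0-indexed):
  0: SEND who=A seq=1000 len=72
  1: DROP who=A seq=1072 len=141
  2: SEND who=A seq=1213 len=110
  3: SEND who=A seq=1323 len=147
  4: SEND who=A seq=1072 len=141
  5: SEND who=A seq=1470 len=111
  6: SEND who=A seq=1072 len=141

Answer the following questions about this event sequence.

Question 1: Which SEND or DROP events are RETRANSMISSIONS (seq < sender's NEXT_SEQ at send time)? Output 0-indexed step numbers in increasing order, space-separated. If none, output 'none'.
Answer: 4 6

Derivation:
Step 0: SEND seq=1000 -> fresh
Step 1: DROP seq=1072 -> fresh
Step 2: SEND seq=1213 -> fresh
Step 3: SEND seq=1323 -> fresh
Step 4: SEND seq=1072 -> retransmit
Step 5: SEND seq=1470 -> fresh
Step 6: SEND seq=1072 -> retransmit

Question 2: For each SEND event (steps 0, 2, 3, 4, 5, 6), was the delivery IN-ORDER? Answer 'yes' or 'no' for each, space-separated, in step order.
Step 0: SEND seq=1000 -> in-order
Step 2: SEND seq=1213 -> out-of-order
Step 3: SEND seq=1323 -> out-of-order
Step 4: SEND seq=1072 -> in-order
Step 5: SEND seq=1470 -> in-order
Step 6: SEND seq=1072 -> out-of-order

Answer: yes no no yes yes no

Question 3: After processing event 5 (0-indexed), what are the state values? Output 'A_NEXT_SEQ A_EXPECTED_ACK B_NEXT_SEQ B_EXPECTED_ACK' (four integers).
After event 0: A_seq=1072 A_ack=0 B_seq=0 B_ack=1072
After event 1: A_seq=1213 A_ack=0 B_seq=0 B_ack=1072
After event 2: A_seq=1323 A_ack=0 B_seq=0 B_ack=1072
After event 3: A_seq=1470 A_ack=0 B_seq=0 B_ack=1072
After event 4: A_seq=1470 A_ack=0 B_seq=0 B_ack=1470
After event 5: A_seq=1581 A_ack=0 B_seq=0 B_ack=1581

1581 0 0 1581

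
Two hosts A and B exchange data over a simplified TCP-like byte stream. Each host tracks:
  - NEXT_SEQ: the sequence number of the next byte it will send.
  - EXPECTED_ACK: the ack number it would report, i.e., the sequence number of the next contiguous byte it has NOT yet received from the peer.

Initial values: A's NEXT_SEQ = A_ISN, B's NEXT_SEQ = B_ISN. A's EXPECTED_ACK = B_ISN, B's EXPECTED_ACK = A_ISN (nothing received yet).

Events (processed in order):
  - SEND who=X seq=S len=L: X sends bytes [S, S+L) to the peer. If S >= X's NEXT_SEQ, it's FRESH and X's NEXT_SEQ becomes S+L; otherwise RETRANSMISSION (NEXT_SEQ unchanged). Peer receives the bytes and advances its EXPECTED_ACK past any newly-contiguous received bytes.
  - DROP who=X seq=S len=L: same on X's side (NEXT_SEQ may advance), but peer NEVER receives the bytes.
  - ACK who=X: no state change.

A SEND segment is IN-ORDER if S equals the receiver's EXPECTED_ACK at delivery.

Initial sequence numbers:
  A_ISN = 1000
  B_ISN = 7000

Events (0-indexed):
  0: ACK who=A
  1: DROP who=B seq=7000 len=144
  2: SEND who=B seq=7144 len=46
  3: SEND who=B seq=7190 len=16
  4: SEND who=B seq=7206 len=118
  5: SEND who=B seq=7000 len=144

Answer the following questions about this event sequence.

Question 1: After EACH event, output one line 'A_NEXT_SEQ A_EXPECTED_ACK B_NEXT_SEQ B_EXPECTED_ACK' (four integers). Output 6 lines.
1000 7000 7000 1000
1000 7000 7144 1000
1000 7000 7190 1000
1000 7000 7206 1000
1000 7000 7324 1000
1000 7324 7324 1000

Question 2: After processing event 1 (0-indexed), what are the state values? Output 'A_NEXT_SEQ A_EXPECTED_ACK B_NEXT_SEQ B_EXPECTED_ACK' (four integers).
After event 0: A_seq=1000 A_ack=7000 B_seq=7000 B_ack=1000
After event 1: A_seq=1000 A_ack=7000 B_seq=7144 B_ack=1000

1000 7000 7144 1000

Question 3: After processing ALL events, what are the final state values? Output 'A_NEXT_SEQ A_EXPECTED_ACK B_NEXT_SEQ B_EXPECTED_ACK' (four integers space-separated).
After event 0: A_seq=1000 A_ack=7000 B_seq=7000 B_ack=1000
After event 1: A_seq=1000 A_ack=7000 B_seq=7144 B_ack=1000
After event 2: A_seq=1000 A_ack=7000 B_seq=7190 B_ack=1000
After event 3: A_seq=1000 A_ack=7000 B_seq=7206 B_ack=1000
After event 4: A_seq=1000 A_ack=7000 B_seq=7324 B_ack=1000
After event 5: A_seq=1000 A_ack=7324 B_seq=7324 B_ack=1000

Answer: 1000 7324 7324 1000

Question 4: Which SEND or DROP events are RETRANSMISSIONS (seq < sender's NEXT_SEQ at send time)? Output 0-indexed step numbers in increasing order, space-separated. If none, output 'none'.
Step 1: DROP seq=7000 -> fresh
Step 2: SEND seq=7144 -> fresh
Step 3: SEND seq=7190 -> fresh
Step 4: SEND seq=7206 -> fresh
Step 5: SEND seq=7000 -> retransmit

Answer: 5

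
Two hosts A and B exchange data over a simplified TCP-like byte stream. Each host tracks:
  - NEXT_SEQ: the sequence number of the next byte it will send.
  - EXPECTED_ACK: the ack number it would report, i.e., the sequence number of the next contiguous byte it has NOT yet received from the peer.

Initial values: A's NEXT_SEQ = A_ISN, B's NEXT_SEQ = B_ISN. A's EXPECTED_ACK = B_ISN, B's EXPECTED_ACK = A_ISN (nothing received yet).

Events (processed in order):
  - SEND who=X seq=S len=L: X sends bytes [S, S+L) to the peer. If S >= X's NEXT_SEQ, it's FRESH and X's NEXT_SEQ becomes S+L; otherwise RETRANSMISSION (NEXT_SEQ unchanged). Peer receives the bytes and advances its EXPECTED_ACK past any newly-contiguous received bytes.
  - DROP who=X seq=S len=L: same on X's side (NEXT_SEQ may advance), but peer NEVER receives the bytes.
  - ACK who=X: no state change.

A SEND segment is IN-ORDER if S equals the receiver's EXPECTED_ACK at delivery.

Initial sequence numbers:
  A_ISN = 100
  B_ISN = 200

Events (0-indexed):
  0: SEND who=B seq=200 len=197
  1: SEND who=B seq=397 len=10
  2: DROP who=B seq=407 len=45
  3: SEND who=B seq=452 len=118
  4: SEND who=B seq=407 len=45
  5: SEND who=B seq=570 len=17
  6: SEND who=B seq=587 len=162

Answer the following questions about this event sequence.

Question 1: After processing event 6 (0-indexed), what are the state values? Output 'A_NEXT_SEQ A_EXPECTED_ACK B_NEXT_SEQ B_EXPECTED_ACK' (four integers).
After event 0: A_seq=100 A_ack=397 B_seq=397 B_ack=100
After event 1: A_seq=100 A_ack=407 B_seq=407 B_ack=100
After event 2: A_seq=100 A_ack=407 B_seq=452 B_ack=100
After event 3: A_seq=100 A_ack=407 B_seq=570 B_ack=100
After event 4: A_seq=100 A_ack=570 B_seq=570 B_ack=100
After event 5: A_seq=100 A_ack=587 B_seq=587 B_ack=100
After event 6: A_seq=100 A_ack=749 B_seq=749 B_ack=100

100 749 749 100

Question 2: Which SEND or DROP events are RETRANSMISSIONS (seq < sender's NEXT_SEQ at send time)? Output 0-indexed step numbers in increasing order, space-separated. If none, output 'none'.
Answer: 4

Derivation:
Step 0: SEND seq=200 -> fresh
Step 1: SEND seq=397 -> fresh
Step 2: DROP seq=407 -> fresh
Step 3: SEND seq=452 -> fresh
Step 4: SEND seq=407 -> retransmit
Step 5: SEND seq=570 -> fresh
Step 6: SEND seq=587 -> fresh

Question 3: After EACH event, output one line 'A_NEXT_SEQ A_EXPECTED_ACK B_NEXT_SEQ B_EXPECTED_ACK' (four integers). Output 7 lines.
100 397 397 100
100 407 407 100
100 407 452 100
100 407 570 100
100 570 570 100
100 587 587 100
100 749 749 100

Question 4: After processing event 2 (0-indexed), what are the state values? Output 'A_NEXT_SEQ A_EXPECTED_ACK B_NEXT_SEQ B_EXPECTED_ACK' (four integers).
After event 0: A_seq=100 A_ack=397 B_seq=397 B_ack=100
After event 1: A_seq=100 A_ack=407 B_seq=407 B_ack=100
After event 2: A_seq=100 A_ack=407 B_seq=452 B_ack=100

100 407 452 100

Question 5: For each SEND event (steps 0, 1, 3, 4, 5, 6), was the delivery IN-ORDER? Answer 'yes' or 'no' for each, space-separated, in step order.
Step 0: SEND seq=200 -> in-order
Step 1: SEND seq=397 -> in-order
Step 3: SEND seq=452 -> out-of-order
Step 4: SEND seq=407 -> in-order
Step 5: SEND seq=570 -> in-order
Step 6: SEND seq=587 -> in-order

Answer: yes yes no yes yes yes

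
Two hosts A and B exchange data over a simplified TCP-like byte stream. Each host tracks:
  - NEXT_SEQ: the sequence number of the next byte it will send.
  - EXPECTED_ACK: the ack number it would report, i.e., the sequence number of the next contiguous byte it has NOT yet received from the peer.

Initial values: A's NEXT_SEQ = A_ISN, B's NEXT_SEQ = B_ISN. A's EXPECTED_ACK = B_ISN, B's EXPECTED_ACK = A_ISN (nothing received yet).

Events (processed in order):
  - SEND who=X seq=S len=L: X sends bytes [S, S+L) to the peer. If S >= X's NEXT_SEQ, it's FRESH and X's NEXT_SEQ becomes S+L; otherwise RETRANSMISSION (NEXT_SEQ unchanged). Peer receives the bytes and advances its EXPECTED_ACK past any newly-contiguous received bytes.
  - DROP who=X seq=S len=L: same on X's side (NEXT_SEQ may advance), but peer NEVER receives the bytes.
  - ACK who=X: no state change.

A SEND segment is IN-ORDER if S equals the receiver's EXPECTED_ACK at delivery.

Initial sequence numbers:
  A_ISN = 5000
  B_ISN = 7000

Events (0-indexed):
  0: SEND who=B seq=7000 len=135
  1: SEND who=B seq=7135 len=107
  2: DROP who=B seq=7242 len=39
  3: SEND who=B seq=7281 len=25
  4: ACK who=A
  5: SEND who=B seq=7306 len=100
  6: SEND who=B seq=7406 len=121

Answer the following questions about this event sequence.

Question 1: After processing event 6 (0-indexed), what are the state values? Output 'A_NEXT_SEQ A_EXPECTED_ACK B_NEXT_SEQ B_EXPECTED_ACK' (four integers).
After event 0: A_seq=5000 A_ack=7135 B_seq=7135 B_ack=5000
After event 1: A_seq=5000 A_ack=7242 B_seq=7242 B_ack=5000
After event 2: A_seq=5000 A_ack=7242 B_seq=7281 B_ack=5000
After event 3: A_seq=5000 A_ack=7242 B_seq=7306 B_ack=5000
After event 4: A_seq=5000 A_ack=7242 B_seq=7306 B_ack=5000
After event 5: A_seq=5000 A_ack=7242 B_seq=7406 B_ack=5000
After event 6: A_seq=5000 A_ack=7242 B_seq=7527 B_ack=5000

5000 7242 7527 5000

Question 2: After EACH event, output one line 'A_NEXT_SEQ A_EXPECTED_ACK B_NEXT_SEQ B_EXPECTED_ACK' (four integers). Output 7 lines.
5000 7135 7135 5000
5000 7242 7242 5000
5000 7242 7281 5000
5000 7242 7306 5000
5000 7242 7306 5000
5000 7242 7406 5000
5000 7242 7527 5000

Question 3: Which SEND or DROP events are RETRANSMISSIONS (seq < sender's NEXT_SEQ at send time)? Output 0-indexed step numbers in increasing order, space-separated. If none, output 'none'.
Answer: none

Derivation:
Step 0: SEND seq=7000 -> fresh
Step 1: SEND seq=7135 -> fresh
Step 2: DROP seq=7242 -> fresh
Step 3: SEND seq=7281 -> fresh
Step 5: SEND seq=7306 -> fresh
Step 6: SEND seq=7406 -> fresh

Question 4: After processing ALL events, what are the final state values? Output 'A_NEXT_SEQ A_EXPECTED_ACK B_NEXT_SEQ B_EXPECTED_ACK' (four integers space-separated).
Answer: 5000 7242 7527 5000

Derivation:
After event 0: A_seq=5000 A_ack=7135 B_seq=7135 B_ack=5000
After event 1: A_seq=5000 A_ack=7242 B_seq=7242 B_ack=5000
After event 2: A_seq=5000 A_ack=7242 B_seq=7281 B_ack=5000
After event 3: A_seq=5000 A_ack=7242 B_seq=7306 B_ack=5000
After event 4: A_seq=5000 A_ack=7242 B_seq=7306 B_ack=5000
After event 5: A_seq=5000 A_ack=7242 B_seq=7406 B_ack=5000
After event 6: A_seq=5000 A_ack=7242 B_seq=7527 B_ack=5000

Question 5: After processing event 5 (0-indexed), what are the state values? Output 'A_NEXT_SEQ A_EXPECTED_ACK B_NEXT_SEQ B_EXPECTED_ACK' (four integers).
After event 0: A_seq=5000 A_ack=7135 B_seq=7135 B_ack=5000
After event 1: A_seq=5000 A_ack=7242 B_seq=7242 B_ack=5000
After event 2: A_seq=5000 A_ack=7242 B_seq=7281 B_ack=5000
After event 3: A_seq=5000 A_ack=7242 B_seq=7306 B_ack=5000
After event 4: A_seq=5000 A_ack=7242 B_seq=7306 B_ack=5000
After event 5: A_seq=5000 A_ack=7242 B_seq=7406 B_ack=5000

5000 7242 7406 5000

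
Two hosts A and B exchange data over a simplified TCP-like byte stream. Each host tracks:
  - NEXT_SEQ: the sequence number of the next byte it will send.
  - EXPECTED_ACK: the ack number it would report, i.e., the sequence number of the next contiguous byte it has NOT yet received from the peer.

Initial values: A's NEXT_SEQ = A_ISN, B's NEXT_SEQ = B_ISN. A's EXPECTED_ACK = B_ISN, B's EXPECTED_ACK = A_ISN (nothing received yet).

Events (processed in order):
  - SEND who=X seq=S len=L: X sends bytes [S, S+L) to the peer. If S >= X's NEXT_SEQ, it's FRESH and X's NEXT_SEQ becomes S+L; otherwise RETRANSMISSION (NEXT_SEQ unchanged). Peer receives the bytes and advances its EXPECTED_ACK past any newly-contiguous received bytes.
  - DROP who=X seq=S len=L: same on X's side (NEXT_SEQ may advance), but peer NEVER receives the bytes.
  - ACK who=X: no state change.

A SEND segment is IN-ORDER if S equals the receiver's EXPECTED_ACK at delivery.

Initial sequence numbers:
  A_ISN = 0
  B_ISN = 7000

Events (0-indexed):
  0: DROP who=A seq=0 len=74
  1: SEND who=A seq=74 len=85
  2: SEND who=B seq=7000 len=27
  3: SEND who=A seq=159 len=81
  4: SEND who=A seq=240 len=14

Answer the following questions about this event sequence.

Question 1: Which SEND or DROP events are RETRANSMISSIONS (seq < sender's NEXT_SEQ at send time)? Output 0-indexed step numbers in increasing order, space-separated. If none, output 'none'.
Answer: none

Derivation:
Step 0: DROP seq=0 -> fresh
Step 1: SEND seq=74 -> fresh
Step 2: SEND seq=7000 -> fresh
Step 3: SEND seq=159 -> fresh
Step 4: SEND seq=240 -> fresh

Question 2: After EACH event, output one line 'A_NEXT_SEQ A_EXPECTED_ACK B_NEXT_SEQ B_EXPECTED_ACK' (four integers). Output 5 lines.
74 7000 7000 0
159 7000 7000 0
159 7027 7027 0
240 7027 7027 0
254 7027 7027 0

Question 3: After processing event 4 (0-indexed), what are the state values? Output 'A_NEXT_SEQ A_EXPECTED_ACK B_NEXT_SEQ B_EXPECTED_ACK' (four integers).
After event 0: A_seq=74 A_ack=7000 B_seq=7000 B_ack=0
After event 1: A_seq=159 A_ack=7000 B_seq=7000 B_ack=0
After event 2: A_seq=159 A_ack=7027 B_seq=7027 B_ack=0
After event 3: A_seq=240 A_ack=7027 B_seq=7027 B_ack=0
After event 4: A_seq=254 A_ack=7027 B_seq=7027 B_ack=0

254 7027 7027 0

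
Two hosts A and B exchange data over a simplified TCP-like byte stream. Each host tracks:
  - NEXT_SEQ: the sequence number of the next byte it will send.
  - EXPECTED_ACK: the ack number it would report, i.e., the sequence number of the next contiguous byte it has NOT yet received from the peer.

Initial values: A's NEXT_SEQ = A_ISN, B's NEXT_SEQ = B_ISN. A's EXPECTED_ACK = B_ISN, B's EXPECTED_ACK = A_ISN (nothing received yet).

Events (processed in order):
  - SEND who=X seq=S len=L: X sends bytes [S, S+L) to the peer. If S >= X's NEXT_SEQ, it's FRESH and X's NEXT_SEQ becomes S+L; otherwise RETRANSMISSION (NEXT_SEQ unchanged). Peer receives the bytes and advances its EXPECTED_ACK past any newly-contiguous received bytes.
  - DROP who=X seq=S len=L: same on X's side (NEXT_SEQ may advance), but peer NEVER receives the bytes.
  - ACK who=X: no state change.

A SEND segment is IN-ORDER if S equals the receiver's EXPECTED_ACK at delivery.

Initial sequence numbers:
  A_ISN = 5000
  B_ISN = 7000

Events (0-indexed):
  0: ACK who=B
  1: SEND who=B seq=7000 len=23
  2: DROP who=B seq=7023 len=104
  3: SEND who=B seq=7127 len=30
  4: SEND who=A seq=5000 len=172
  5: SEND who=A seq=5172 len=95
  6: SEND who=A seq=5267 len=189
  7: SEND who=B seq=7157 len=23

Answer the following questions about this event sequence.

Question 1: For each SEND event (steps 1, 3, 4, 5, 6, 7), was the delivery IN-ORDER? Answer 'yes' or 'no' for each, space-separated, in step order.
Step 1: SEND seq=7000 -> in-order
Step 3: SEND seq=7127 -> out-of-order
Step 4: SEND seq=5000 -> in-order
Step 5: SEND seq=5172 -> in-order
Step 6: SEND seq=5267 -> in-order
Step 7: SEND seq=7157 -> out-of-order

Answer: yes no yes yes yes no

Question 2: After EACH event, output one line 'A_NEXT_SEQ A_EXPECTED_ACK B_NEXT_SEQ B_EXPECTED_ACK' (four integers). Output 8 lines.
5000 7000 7000 5000
5000 7023 7023 5000
5000 7023 7127 5000
5000 7023 7157 5000
5172 7023 7157 5172
5267 7023 7157 5267
5456 7023 7157 5456
5456 7023 7180 5456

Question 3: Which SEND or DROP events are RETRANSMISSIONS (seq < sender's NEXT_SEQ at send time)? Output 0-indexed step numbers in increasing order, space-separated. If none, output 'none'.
Answer: none

Derivation:
Step 1: SEND seq=7000 -> fresh
Step 2: DROP seq=7023 -> fresh
Step 3: SEND seq=7127 -> fresh
Step 4: SEND seq=5000 -> fresh
Step 5: SEND seq=5172 -> fresh
Step 6: SEND seq=5267 -> fresh
Step 7: SEND seq=7157 -> fresh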